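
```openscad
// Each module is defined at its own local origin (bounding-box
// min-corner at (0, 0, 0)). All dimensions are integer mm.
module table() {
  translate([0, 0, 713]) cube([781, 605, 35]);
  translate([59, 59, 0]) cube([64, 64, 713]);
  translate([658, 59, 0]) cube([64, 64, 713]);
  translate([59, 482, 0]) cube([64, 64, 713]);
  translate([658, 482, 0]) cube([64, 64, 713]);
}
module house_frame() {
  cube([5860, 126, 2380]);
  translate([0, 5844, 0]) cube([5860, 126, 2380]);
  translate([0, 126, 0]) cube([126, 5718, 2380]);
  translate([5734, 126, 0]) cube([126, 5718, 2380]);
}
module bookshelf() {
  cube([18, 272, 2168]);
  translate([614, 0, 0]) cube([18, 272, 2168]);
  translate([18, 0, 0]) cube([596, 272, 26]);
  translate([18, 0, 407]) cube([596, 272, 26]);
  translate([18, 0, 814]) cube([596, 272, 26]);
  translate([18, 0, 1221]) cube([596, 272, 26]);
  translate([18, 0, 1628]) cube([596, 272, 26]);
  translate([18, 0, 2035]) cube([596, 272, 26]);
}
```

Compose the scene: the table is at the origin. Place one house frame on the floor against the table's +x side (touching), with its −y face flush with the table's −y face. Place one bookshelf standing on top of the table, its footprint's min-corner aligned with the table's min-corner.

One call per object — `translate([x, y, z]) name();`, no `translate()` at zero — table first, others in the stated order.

table();
translate([781, 0, 0]) house_frame();
translate([0, 0, 748]) bookshelf();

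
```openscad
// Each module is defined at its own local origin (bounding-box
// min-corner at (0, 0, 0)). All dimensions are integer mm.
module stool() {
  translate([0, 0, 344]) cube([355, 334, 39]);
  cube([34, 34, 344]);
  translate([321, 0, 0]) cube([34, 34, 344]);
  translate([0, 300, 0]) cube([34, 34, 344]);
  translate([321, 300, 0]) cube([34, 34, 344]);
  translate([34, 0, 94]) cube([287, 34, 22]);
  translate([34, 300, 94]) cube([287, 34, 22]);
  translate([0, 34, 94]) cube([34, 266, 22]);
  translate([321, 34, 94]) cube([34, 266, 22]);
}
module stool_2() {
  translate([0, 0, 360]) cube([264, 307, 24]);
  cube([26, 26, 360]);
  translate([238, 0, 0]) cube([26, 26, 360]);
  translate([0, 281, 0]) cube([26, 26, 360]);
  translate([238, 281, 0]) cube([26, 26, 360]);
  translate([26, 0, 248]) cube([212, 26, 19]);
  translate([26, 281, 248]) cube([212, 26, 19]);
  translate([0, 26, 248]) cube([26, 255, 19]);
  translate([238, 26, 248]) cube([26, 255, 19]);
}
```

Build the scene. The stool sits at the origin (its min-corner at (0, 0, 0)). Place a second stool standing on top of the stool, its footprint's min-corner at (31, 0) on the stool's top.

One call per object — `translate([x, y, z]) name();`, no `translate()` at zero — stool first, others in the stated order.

stool();
translate([31, 0, 383]) stool_2();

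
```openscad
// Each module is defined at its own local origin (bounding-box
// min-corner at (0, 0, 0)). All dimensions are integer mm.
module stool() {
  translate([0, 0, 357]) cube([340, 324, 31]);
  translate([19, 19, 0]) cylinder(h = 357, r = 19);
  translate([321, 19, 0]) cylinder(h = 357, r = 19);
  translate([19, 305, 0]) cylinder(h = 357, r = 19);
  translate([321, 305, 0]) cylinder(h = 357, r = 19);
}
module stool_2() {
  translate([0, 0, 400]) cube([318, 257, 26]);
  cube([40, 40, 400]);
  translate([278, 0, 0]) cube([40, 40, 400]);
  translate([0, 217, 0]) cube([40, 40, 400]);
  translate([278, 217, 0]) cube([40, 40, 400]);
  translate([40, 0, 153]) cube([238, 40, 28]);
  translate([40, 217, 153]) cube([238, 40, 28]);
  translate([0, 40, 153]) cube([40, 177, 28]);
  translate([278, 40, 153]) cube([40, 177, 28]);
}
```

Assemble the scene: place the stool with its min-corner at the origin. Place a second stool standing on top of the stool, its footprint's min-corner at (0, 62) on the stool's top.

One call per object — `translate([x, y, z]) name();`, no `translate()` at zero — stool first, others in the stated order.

stool();
translate([0, 62, 388]) stool_2();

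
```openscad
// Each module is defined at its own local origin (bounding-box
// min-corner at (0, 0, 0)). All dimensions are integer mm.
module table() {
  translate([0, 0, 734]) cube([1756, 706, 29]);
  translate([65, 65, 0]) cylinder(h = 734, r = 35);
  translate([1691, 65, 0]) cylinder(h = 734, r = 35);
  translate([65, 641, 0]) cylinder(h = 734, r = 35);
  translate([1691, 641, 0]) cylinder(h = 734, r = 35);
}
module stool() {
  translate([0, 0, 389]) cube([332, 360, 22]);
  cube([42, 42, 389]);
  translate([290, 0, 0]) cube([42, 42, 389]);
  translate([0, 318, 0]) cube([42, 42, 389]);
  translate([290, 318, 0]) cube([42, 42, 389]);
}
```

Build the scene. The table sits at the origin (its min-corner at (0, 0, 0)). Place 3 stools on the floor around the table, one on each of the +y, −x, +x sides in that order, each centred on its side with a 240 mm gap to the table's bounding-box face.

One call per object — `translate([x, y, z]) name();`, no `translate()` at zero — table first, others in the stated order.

table();
translate([712, 946, 0]) stool();
translate([-572, 173, 0]) stool();
translate([1996, 173, 0]) stool();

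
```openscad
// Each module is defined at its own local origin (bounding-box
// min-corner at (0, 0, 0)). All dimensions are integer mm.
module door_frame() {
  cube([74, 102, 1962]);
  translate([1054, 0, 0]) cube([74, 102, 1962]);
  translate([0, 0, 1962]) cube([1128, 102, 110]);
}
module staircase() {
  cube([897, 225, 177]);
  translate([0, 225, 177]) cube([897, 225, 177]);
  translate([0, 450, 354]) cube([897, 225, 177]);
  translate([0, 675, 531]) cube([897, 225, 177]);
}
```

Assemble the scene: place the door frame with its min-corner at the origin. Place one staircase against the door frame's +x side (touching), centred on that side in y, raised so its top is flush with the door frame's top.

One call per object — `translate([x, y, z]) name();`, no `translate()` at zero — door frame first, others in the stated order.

door_frame();
translate([1128, -399, 1364]) staircase();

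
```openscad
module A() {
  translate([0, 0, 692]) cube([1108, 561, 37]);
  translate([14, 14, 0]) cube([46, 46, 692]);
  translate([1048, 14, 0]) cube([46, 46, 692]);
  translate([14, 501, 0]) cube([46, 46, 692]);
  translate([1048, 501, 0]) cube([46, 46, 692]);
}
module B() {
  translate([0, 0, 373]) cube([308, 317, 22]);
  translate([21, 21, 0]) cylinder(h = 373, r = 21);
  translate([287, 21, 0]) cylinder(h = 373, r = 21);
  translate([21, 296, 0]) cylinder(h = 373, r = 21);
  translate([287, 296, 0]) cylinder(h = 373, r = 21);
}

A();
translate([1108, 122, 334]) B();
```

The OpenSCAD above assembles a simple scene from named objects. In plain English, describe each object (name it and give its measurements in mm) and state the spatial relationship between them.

A is a table with a 1108×561 mm rectangular top, 37 mm thick, top surface at z = 729 mm, supported by four 46×46 mm square legs, each inset 14 mm from the nearest pair of top edges, running from the floor.

B is a four-legged stool. The seat is 308×317 mm, 22 mm thick, top at z = 395 mm. It stands on four round legs, each 42 mm in diameter, from z = 0 to the seat underside, each leg's axis is inset half a diameter from the nearest pair of seat edges (so the leg's bounding box is flush with the corner).

The stool is beside the table with their tops flush at z = 729.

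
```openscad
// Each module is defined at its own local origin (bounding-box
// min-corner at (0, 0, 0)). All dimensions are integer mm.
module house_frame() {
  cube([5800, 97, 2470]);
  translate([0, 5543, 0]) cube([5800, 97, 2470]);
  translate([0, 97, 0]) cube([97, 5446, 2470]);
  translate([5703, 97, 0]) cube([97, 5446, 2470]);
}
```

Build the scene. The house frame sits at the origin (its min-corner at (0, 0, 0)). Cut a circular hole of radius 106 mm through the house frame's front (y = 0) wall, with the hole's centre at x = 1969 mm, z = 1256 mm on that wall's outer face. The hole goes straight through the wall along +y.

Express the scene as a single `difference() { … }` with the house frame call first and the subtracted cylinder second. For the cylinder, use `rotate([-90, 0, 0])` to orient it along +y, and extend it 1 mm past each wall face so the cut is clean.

difference() {
  house_frame();
  translate([1969, -1, 1256]) rotate([-90, 0, 0]) cylinder(h = 99, r = 106);
}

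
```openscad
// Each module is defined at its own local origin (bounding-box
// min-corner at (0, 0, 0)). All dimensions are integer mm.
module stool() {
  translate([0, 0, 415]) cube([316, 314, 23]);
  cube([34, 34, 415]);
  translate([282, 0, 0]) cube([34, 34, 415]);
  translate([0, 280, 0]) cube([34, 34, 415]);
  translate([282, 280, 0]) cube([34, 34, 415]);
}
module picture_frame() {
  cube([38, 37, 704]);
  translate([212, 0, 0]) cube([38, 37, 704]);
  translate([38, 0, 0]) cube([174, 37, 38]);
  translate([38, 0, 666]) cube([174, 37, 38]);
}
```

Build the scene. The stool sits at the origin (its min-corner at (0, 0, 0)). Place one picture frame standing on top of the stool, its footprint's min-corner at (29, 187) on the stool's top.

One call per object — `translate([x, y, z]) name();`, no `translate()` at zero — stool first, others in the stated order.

stool();
translate([29, 187, 438]) picture_frame();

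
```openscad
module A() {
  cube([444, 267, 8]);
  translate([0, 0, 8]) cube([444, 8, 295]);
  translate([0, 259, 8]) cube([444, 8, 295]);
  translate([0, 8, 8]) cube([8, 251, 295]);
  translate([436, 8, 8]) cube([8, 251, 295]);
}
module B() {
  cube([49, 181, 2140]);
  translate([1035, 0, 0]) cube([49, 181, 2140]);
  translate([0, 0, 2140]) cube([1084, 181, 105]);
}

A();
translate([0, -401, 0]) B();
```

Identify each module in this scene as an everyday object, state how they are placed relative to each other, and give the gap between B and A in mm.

The door frame's nearest face is 220 mm from the open box's −y face.

A is an open box. B is a door frame. The door frame is on the floor beside the open box on its −y side. The gap between the door frame and the open box is 220 mm.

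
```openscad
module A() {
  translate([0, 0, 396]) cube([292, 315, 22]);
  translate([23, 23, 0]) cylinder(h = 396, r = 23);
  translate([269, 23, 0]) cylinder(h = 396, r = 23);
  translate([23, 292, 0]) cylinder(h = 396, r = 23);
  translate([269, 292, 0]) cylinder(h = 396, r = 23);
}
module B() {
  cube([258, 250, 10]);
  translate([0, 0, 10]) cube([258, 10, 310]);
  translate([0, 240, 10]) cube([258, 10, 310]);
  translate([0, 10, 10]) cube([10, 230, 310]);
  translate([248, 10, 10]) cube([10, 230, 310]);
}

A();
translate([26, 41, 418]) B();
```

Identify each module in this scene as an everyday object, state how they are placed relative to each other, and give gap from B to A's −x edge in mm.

The open box's min-x is at 26; the stool's min-x is 0; gap = 26 mm.

A is a stool. B is an open box. The open box is on top of the stool. The gap from the open box to the stool's −x edge is 26 mm.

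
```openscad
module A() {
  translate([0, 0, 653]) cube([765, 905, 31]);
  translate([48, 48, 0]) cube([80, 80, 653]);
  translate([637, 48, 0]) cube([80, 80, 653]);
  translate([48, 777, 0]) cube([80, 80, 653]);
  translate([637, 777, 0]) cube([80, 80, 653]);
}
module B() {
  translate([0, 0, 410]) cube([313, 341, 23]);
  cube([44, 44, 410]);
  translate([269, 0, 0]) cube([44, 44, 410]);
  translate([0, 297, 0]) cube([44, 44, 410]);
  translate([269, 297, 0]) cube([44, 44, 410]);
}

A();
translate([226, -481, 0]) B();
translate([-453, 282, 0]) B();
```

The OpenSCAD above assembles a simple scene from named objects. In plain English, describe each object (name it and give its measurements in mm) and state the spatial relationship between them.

A is a table: top 765 mm (x) × 905 mm (y), 31 mm thick, upper face at z = 684 mm, on four 80×80 mm square legs, each inset 48 mm from the nearest pair of top edges, running from z = 0 to the bottom of the top.

B is a simple wooden stool: a rectangular seat 313 mm (x) by 341 mm (y), 23 mm thick, top face at z = 433 mm, on four square legs, each 44×44 mm in cross-section. The legs rest on z = 0, each flush with a corner of the seat.

Two stools sit around the table at the −y, −x sides.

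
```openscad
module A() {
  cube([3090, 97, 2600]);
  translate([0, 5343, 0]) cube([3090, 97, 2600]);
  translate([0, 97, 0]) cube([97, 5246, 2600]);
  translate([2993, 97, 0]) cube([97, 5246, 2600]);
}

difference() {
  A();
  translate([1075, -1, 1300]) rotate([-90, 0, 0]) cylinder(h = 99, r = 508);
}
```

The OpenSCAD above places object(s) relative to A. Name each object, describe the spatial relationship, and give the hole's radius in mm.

A is a house frame. The house frame has a circular hole through its front wall. The hole's radius is 508 mm.

The subtracted cylinder has r = 508 mm.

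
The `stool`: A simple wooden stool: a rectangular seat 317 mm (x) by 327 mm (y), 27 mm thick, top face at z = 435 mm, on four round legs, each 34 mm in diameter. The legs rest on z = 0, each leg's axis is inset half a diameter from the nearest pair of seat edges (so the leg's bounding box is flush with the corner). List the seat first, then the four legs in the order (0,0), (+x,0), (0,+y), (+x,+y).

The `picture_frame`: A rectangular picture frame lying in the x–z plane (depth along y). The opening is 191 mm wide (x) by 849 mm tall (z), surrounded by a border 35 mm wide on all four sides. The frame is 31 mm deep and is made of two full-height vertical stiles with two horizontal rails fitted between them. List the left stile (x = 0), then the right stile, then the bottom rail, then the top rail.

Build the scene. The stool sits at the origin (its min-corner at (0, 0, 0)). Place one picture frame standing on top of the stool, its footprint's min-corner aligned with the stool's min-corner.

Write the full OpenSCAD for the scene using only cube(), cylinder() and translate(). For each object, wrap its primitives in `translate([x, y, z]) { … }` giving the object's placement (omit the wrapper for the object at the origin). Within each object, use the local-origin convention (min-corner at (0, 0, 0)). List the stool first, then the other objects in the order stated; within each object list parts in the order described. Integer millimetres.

translate([0, 0, 408]) cube([317, 327, 27]);
translate([17, 17, 0]) cylinder(h = 408, r = 17);
translate([300, 17, 0]) cylinder(h = 408, r = 17);
translate([17, 310, 0]) cylinder(h = 408, r = 17);
translate([300, 310, 0]) cylinder(h = 408, r = 17);
translate([0, 0, 435]) {
  cube([35, 31, 919]);
  translate([226, 0, 0]) cube([35, 31, 919]);
  translate([35, 0, 0]) cube([191, 31, 35]);
  translate([35, 0, 884]) cube([191, 31, 35]);
}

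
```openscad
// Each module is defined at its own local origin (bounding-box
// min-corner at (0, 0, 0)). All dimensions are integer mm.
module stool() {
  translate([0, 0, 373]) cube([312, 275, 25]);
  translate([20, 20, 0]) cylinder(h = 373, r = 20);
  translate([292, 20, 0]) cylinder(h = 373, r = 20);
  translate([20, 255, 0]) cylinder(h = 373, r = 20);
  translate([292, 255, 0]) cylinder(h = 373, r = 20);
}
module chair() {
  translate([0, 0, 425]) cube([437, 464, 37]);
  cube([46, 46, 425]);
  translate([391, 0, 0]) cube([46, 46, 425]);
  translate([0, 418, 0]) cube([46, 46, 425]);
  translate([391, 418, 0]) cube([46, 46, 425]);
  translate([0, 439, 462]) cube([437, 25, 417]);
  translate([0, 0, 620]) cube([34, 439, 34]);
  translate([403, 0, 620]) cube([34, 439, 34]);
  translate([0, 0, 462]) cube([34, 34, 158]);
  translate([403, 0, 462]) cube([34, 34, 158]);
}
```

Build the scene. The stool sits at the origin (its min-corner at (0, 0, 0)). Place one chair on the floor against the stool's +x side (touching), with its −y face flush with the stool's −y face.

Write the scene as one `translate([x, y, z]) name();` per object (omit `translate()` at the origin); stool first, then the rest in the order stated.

stool();
translate([312, 0, 0]) chair();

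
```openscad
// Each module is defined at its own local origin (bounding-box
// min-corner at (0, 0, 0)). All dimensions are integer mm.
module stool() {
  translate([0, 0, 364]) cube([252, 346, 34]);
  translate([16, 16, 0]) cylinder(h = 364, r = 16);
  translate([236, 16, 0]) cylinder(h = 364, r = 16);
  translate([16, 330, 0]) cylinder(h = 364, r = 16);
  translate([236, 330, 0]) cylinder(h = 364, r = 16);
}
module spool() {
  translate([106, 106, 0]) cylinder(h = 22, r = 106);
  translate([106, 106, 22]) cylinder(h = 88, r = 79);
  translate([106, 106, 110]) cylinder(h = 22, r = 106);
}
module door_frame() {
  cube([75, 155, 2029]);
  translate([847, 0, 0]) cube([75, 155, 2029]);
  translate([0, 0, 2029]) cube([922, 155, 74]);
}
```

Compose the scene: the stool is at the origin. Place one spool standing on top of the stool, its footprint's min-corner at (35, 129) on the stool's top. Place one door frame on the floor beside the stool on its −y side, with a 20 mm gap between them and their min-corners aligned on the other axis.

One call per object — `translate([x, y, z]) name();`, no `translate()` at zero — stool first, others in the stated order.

stool();
translate([35, 129, 398]) spool();
translate([0, -175, 0]) door_frame();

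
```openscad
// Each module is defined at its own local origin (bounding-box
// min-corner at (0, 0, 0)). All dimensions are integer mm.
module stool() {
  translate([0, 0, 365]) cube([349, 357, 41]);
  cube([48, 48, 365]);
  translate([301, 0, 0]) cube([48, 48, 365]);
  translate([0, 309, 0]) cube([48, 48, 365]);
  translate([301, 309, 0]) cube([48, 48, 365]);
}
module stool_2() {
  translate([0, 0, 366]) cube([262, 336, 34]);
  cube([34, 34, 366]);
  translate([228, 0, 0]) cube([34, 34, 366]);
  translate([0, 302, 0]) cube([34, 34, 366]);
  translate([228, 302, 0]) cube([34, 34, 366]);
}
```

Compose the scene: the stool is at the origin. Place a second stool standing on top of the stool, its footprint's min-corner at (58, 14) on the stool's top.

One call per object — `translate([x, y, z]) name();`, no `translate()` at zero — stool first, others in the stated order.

stool();
translate([58, 14, 406]) stool_2();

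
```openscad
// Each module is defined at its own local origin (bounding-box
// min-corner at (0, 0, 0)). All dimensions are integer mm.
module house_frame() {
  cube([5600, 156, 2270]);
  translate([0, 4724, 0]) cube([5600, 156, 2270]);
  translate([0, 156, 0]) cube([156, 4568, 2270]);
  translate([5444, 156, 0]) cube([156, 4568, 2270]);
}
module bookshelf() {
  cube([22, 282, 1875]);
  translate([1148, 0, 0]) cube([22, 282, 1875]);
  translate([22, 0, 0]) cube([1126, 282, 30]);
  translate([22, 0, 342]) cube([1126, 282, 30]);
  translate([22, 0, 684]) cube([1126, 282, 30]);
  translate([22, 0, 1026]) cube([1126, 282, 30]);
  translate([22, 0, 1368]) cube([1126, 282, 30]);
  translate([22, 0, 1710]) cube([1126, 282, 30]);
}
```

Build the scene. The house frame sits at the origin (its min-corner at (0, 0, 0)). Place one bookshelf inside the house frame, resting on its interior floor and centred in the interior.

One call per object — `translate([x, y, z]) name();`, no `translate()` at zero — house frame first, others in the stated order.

house_frame();
translate([2215, 2299, 0]) bookshelf();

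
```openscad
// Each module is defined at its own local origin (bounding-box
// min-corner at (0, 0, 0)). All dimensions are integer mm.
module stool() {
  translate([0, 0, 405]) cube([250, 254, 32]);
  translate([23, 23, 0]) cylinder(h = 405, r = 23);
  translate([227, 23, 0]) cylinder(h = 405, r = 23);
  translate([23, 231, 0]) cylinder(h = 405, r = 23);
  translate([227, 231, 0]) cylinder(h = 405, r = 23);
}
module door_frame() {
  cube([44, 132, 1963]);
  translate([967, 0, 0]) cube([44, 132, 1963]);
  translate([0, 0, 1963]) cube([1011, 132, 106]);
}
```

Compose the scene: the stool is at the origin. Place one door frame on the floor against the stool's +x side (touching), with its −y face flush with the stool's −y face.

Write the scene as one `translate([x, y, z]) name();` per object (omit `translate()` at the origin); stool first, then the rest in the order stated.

stool();
translate([250, 0, 0]) door_frame();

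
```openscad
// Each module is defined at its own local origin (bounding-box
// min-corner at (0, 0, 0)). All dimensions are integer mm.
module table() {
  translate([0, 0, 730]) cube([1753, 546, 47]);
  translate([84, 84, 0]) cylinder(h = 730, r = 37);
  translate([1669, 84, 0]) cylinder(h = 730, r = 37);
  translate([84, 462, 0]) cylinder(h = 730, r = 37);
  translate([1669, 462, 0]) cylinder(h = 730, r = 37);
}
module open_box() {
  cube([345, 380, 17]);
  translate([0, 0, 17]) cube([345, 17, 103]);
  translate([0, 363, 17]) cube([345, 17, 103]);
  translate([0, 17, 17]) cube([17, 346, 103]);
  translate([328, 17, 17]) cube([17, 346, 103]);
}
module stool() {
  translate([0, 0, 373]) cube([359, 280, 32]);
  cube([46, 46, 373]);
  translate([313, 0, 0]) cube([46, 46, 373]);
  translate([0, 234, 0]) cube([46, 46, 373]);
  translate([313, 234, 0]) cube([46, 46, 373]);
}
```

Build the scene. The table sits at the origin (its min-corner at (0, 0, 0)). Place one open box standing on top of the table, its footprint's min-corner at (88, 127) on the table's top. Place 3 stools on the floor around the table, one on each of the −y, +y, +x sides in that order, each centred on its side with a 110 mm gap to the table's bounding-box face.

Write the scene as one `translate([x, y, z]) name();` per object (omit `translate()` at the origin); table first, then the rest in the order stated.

table();
translate([88, 127, 777]) open_box();
translate([697, -390, 0]) stool();
translate([697, 656, 0]) stool();
translate([1863, 133, 0]) stool();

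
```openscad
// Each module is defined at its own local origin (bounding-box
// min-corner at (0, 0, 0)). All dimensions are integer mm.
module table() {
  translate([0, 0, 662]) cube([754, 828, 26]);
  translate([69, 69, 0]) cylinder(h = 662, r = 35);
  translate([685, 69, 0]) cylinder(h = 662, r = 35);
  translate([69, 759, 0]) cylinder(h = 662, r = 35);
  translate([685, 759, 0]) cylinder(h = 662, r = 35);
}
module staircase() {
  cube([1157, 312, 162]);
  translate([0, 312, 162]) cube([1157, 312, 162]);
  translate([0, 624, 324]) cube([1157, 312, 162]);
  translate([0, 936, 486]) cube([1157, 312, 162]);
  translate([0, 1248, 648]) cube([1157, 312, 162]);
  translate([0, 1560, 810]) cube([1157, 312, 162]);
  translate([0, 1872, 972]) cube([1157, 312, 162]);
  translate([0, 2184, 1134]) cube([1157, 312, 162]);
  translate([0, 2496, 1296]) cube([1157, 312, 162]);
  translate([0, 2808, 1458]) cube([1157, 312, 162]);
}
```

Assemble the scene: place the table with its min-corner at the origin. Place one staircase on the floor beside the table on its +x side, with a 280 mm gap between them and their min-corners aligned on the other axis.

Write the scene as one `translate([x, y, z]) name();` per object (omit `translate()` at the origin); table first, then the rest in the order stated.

table();
translate([1034, 0, 0]) staircase();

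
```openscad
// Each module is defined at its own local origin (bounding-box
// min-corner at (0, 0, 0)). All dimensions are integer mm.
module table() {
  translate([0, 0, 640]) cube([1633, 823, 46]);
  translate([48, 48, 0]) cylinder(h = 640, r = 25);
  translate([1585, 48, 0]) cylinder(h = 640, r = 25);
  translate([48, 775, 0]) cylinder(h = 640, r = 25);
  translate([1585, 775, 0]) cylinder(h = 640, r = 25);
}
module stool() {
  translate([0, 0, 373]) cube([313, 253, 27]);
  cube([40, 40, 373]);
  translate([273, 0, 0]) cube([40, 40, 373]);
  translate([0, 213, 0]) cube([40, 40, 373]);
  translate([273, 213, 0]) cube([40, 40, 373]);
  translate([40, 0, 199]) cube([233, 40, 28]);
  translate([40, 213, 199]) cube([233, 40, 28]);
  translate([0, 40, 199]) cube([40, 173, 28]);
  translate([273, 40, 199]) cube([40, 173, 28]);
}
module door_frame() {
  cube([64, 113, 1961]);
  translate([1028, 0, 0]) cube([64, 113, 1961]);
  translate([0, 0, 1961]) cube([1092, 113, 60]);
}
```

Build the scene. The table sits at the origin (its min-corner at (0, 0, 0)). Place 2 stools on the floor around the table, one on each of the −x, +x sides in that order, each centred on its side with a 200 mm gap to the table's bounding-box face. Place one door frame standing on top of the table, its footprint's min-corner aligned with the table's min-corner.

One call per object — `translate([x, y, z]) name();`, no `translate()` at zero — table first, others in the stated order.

table();
translate([-513, 285, 0]) stool();
translate([1833, 285, 0]) stool();
translate([0, 0, 686]) door_frame();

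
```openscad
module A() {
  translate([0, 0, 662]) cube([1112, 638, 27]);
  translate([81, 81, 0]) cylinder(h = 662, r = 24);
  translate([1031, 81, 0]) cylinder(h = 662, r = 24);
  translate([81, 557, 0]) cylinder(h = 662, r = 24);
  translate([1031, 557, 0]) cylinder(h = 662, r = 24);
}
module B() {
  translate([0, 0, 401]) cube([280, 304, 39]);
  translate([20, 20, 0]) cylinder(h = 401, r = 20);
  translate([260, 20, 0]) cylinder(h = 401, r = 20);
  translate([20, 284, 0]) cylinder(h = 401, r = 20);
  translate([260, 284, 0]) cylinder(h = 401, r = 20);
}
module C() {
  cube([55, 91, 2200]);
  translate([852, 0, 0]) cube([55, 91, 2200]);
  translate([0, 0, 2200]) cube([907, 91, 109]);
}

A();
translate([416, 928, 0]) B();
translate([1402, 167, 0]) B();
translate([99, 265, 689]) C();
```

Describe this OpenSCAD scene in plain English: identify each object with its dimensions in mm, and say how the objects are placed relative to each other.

A is a rectangular dining table. The top is 1112×638×27 mm with its upper surface at z = 689 mm. It stands on four round legs of 48 mm diameter, each leg's bounding box inset 57 mm from the nearest pair of top edges, running from the floor to the underside of the top.

B is a simple wooden stool: a rectangular seat 280 mm (x) by 304 mm (y), 39 mm thick, top face at z = 440 mm, on four round legs, each 40 mm in diameter. The legs rest on z = 0, each leg's axis is inset half a diameter from the nearest pair of seat edges (so the leg's bounding box is flush with the corner).

C is a rectangular door frame: two vertical jambs of 55×91 mm section, 2200 mm tall, with a clear opening 797 mm wide between their inner faces. A header 109 mm tall and 91 mm deep lies on top of the jambs and spans the full outside width.

Two stools sit around the table at the +y, +x sides. The door frame is on top of the table.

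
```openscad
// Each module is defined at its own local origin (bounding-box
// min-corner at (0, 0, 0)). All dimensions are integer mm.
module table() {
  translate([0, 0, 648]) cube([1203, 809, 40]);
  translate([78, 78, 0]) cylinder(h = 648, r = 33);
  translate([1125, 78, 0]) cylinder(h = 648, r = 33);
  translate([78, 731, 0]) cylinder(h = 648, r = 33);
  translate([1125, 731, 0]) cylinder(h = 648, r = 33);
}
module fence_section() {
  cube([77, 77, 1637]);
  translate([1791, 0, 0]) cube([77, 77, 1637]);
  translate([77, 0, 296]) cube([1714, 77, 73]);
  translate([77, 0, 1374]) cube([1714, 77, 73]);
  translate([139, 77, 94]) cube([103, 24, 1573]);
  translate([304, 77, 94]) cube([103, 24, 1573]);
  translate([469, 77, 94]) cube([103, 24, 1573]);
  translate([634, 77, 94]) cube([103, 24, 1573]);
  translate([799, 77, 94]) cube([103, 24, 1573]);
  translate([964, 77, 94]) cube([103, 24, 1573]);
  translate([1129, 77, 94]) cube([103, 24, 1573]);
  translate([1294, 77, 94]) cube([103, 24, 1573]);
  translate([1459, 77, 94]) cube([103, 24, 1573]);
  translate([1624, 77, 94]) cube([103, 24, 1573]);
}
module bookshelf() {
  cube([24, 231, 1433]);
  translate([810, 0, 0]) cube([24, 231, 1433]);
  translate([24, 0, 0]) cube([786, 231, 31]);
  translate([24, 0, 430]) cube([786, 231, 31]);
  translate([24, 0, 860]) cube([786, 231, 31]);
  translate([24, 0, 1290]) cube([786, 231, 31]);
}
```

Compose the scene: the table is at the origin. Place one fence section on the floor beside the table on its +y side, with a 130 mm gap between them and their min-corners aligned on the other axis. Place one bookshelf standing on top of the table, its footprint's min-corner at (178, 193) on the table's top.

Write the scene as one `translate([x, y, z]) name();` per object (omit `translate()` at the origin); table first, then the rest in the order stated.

table();
translate([0, 939, 0]) fence_section();
translate([178, 193, 688]) bookshelf();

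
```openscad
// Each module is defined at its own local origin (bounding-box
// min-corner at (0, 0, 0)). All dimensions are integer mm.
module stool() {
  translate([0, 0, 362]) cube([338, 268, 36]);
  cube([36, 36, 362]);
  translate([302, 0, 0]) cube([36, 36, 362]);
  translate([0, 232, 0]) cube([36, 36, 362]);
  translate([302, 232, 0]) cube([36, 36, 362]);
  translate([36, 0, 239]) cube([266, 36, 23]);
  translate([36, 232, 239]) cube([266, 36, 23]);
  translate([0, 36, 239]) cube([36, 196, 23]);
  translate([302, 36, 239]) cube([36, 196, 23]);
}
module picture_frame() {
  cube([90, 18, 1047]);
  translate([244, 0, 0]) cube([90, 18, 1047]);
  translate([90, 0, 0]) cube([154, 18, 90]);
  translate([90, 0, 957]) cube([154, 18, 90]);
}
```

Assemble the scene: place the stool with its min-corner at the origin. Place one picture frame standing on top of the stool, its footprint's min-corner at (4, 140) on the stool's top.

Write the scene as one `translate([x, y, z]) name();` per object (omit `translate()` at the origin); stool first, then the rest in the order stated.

stool();
translate([4, 140, 398]) picture_frame();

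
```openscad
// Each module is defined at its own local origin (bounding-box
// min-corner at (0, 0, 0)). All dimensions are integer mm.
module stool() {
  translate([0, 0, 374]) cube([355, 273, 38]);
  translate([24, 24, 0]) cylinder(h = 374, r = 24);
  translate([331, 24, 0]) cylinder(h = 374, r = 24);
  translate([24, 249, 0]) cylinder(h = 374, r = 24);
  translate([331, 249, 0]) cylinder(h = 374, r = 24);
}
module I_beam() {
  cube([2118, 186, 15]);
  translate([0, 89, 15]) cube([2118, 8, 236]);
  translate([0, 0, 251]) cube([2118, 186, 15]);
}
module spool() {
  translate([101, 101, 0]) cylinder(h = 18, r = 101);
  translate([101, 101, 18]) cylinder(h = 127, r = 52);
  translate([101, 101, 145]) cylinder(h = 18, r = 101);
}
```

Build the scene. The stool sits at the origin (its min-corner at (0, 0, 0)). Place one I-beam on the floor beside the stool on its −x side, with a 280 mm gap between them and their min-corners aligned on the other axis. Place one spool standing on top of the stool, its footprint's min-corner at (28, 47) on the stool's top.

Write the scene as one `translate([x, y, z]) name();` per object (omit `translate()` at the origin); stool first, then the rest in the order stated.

stool();
translate([-2398, 0, 0]) I_beam();
translate([28, 47, 412]) spool();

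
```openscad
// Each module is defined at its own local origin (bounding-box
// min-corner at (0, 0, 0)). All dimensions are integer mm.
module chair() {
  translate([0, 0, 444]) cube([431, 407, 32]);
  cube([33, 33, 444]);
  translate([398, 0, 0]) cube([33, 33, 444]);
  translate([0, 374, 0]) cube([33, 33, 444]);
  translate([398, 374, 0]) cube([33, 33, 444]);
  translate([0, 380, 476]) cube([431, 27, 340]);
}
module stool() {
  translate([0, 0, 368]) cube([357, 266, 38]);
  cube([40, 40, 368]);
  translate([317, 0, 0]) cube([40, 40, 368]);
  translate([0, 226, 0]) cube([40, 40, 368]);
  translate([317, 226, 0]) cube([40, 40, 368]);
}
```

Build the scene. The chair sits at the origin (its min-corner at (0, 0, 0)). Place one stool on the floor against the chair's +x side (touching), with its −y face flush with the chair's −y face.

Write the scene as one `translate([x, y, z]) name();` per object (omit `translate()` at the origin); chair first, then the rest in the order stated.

chair();
translate([431, 0, 0]) stool();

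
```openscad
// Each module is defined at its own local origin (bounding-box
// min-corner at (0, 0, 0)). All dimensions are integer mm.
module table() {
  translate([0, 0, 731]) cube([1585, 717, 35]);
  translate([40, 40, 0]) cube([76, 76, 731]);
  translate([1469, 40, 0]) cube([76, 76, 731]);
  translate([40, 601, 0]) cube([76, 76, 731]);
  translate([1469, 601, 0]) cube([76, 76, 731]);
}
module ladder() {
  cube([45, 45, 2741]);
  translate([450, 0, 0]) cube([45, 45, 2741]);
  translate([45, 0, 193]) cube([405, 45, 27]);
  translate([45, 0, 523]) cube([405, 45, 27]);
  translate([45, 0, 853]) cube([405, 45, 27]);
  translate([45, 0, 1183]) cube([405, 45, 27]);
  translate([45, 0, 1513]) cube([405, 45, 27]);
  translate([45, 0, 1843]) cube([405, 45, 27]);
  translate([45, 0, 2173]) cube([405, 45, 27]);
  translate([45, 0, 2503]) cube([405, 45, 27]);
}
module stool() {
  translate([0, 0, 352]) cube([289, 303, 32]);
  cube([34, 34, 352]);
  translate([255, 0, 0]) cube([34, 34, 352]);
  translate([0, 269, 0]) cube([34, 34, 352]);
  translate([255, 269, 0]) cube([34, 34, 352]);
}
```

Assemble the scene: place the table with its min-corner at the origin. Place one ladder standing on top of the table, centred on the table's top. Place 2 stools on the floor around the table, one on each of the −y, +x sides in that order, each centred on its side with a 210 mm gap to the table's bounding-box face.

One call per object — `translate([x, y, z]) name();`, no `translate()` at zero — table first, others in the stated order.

table();
translate([545, 336, 766]) ladder();
translate([648, -513, 0]) stool();
translate([1795, 207, 0]) stool();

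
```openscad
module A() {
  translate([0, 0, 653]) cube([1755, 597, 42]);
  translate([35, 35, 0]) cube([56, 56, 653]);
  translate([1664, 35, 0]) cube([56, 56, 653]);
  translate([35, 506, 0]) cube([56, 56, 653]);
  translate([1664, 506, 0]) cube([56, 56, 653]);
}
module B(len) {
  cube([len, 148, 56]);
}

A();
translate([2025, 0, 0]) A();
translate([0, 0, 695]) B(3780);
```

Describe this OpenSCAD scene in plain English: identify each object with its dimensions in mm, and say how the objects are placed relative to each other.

A is a table: top 1755 mm (x) × 597 mm (y), 42 mm thick, upper face at z = 695 mm, on four 56×56 mm square legs, each inset 35 mm from the nearest pair of top edges, running from z = 0 to the bottom of the top.

B is a rectangular beam 3780 mm long (x), 148 mm deep (y), 56 mm thick (z).

The beam spans the tops of two tables placed 270 mm apart, resting at z = 695 mm.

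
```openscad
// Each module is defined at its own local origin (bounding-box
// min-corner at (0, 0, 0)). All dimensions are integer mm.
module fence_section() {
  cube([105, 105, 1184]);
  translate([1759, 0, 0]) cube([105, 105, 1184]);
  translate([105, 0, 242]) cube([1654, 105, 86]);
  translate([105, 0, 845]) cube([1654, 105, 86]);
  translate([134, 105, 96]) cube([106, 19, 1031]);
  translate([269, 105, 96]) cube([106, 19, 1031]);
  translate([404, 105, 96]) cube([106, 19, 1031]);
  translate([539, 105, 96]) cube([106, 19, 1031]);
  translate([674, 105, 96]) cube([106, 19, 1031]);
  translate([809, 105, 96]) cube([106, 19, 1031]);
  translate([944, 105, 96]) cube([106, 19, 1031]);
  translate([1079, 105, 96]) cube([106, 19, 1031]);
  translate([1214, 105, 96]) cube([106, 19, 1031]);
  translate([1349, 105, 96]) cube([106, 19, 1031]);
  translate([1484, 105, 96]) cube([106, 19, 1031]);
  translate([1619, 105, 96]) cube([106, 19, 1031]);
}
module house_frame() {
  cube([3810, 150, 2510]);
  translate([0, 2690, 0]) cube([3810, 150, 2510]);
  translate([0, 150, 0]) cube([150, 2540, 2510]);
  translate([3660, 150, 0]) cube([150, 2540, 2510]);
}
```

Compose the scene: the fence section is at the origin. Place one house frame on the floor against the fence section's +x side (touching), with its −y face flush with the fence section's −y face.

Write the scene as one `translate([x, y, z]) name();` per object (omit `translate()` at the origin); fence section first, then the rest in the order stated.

fence_section();
translate([1864, 0, 0]) house_frame();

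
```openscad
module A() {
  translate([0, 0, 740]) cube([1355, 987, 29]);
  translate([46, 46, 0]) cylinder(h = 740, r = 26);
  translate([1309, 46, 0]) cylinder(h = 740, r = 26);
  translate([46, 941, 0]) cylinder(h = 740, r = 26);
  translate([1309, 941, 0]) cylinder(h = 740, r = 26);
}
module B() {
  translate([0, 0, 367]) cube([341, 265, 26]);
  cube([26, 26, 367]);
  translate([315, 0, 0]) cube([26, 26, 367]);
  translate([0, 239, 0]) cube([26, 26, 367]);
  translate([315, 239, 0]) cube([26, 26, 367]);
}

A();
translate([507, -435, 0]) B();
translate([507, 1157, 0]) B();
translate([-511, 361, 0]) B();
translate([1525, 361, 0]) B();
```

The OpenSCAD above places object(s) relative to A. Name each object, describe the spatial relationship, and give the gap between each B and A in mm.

A is a table. B is a stool. Four stools sit around the table at the −y, +y, −x, +x sides. The gap between each stool and the table is 170 mm.

Each stool's nearest face is 170 mm from the table's bounding box.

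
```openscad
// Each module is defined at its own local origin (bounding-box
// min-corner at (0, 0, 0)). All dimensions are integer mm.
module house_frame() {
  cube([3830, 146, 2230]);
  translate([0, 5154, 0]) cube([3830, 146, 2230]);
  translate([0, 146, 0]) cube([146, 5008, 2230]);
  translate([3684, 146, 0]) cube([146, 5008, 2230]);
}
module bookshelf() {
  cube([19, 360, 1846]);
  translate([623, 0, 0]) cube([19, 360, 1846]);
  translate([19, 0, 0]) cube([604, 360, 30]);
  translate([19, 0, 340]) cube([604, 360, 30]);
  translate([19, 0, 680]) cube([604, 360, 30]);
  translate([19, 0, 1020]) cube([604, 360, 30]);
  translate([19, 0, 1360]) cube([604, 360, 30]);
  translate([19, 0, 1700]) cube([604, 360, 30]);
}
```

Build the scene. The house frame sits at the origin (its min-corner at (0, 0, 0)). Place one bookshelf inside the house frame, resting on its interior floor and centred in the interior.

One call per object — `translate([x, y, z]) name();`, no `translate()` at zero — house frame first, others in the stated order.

house_frame();
translate([1594, 2470, 0]) bookshelf();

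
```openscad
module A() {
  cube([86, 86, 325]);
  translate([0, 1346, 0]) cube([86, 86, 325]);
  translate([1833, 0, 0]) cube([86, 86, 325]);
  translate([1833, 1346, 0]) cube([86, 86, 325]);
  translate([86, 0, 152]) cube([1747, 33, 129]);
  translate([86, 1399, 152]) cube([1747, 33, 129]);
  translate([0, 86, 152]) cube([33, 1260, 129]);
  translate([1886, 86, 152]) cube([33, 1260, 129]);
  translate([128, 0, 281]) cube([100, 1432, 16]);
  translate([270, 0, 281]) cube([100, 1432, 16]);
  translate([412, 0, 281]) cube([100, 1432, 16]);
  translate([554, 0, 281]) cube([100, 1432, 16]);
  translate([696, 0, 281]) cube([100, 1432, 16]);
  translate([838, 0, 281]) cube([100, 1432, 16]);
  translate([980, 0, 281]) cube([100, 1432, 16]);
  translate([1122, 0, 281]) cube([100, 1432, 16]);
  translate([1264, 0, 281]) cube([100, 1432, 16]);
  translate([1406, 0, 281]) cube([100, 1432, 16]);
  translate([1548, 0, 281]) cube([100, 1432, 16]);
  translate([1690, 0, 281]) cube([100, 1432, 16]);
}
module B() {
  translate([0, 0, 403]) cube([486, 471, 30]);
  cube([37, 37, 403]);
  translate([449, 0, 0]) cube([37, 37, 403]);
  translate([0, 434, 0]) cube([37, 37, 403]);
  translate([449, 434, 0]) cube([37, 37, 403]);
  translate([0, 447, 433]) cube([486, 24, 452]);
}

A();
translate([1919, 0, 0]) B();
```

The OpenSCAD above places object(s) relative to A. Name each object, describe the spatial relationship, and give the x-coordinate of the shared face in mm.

The bed frame's +x face and the chair's −x face are both at x = 1919 mm.

A is a bed frame. B is a chair. The chair is against the bed frame's +x side, with their −y faces flush. The x-coordinate of the shared face is 1919 mm.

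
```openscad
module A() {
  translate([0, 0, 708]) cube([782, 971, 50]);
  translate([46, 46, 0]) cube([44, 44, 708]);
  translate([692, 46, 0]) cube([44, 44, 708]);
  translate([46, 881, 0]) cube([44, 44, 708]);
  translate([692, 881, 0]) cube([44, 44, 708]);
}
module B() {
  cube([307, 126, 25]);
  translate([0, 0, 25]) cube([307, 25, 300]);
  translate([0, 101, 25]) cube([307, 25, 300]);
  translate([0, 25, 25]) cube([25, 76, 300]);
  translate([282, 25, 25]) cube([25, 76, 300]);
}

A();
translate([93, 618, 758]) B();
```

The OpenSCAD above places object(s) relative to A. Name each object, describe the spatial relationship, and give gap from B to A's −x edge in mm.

The open box's min-x is at 93; the table's min-x is 0; gap = 93 mm.

A is a table. B is an open box. The open box is on top of the table. The gap from the open box to the table's −x edge is 93 mm.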